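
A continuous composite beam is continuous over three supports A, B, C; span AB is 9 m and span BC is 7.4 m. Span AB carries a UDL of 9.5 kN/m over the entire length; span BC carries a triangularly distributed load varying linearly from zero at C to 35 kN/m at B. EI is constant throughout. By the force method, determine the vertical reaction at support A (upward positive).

R_A = 30.48 kN

Insert a hinge at B; M_B is the redundant, and each span becomes simply supported.
Discontinuity in slope at B on the released structure — sum the simple-span end rotations:
  span AB: UDL 9.5: wL³/(24EI) = 288.6/EI
  span BC: triangular load, peak 35: w₀L³/(45EI) = 315.2/EI
  relative rotation θ_0 = (288.6 + 315.2)/EI = 603.7/EI
A unit hogging moment at B produces rotation L₁/(3EI) + L₂/(3EI) = 5.467/EI.
Slope continuity at B: θ_0 = M_B·5.467/EI, so M_B = 603.7/5.467 = 110.4 kN·m (hogging).
Span AB, ΣM about A with M_B applied at B: R_B^{AB}·9 = 384.8 + 110.4, so R_B^{AB} = 55.02 kN and R_A = 85.5 − 55.02 = 30.48 kN.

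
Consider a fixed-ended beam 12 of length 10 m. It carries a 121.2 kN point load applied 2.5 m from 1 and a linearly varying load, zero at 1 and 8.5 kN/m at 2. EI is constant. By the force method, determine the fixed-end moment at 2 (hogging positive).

Take the two fixed-end moments M_1, M_2 as redundants; the released structure is the simple span 12.
Simple-span end rotations at 1 and 2 under the given loads:
  at 1: point load 121.2 at a = 2.5: Pab(L + b)/(6LEI) = 662.8/EI
  at 2: point load 121.2 at a = 2.5: Pab(L + a)/(6LEI) = 473.4/EI
  at 1: triangular load, peak 8.5: 7w₀L³/(360EI) = 165.3/EI
  at 2: triangular load, peak 8.5: w₀L³/(45EI) = 188.9/EI
  θ_10 = 828.1/EI,  θ_20 = 662.3/EI
Flexibility coefficients: a unit moment at one end gives L/(3EI) there and L/(6EI) at the far end, so f₁₁ = f₂₂ = 3.333/EI and f₁₂ = f₂₁ = 1.667/EI.
Compatibility — zero rotation at each built-in end:
  3.333 M_1 + 1.667 M_2 = 828.1
  1.667 M_1 + 3.333 M_2 = 662.3
Solving the pair gives M_1 = 198.8 kN·m and M_2 = 99.31 kN·m (hogging).

M_2 = 99.31 kN·m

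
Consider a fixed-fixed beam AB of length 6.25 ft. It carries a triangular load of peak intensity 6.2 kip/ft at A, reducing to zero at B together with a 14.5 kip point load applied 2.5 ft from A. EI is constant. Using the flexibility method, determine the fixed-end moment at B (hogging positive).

M_B = 16.77 kip·ft

Release both end moments; the primary structure is a simply-supported span AB with redundants M_A and M_B.
Simple-span end rotations at A and B under the given loads:
  at A: triangular load, peak 6.2: w₀L³/(45EI) = 33.64/EI
  at B: triangular load, peak 6.2: 7w₀L³/(360EI) = 29.43/EI
  at A: point load 14.5 at a = 2.5: Pab(L + b)/(6LEI) = 36.25/EI
  at B: point load 14.5 at a = 2.5: Pab(L + a)/(6LEI) = 31.72/EI
  θ_A0 = 69.89/EI,  θ_B0 = 61.15/EI
Flexibility coefficients: a unit moment at one end gives L/(3EI) there and L/(6EI) at the far end, so f₁₁ = f₂₂ = 2.083/EI and f₁₂ = f₂₁ = 1.042/EI.
Compatibility — zero rotation at each built-in end:
  2.083 M_A + 1.042 M_B = 69.89
  1.042 M_A + 2.083 M_B = 61.15
Solving the pair gives M_A = 25.16 kip·ft and M_B = 16.77 kip·ft (hogging).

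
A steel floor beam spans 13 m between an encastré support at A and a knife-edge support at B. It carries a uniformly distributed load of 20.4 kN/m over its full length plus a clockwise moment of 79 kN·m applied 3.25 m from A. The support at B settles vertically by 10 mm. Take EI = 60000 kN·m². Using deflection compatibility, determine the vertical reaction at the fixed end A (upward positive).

R_A = 162.6 kN

Take the reaction at B as the redundant and release it; the primary structure is a cantilever fixed at A.
Deflection at B on the released cantilever, summing each load's contribution:
  UDL 20.4: wL⁴/(8EI) = 72831/EI
  clockwise couple 79 at a = 3.25: M₀a(2L − a)/(2EI) = 2921/EI
  δ_0 = 75751/EI
Tip deflection under a unit load at B: L³/(3EI) = 732.3/EI.
With EI = 60000 kN·m²: δ_0 = 1.2625 m and δ_{BB} = 0.012206 m/kN.
Compatibility — the beam at B must follow the support down by 0.01 m: δ_0 − R_B·δ_{BB} = 0.01, so R_B = (1.2625 − 0.01)/0.012206 = 102.6 kN.
Vertical equilibrium: R_A = ΣP − R_B = 265.2 − 102.6 = 162.6 kN.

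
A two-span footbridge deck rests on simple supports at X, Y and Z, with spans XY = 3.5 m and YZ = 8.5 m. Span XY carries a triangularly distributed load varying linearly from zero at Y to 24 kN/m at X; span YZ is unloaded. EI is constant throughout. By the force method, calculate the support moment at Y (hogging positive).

M_Y = 5.002 kN·m

Take M_Y as the redundant. Released structure: two simple spans XY and YZ with a hinge at Y.
Rotations at Y on the released spans (each span's end-slope, ×1/EI):
  span XY: triangular load, peak 24: 7w₀L³/(360EI) = 20.01/EI
  relative rotation θ_0 = (20.01 + 0)/EI = 20.01/EI
A unit hogging moment at Y produces rotation L₁/(3EI) + L₂/(3EI) = 4/EI.
Compatibility: M_Y·(L₁+L₂)/(3EI) = θ_0, giving M_Y = 5.002 kN·m (hogging).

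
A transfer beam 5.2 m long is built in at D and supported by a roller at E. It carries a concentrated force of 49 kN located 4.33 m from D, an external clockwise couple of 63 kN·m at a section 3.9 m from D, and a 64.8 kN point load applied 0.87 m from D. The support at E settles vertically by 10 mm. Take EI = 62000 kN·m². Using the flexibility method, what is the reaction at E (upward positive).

Remove the prop at E; the released (primary) structure is a cantilever built in at D.
Downward deflection at the released point E due to the loads:
  point load 49 at a = 4.33: Pa²(3L − a)/(6EI) = 1726/EI
  clockwise couple 63 at a = 3.9: M₀a(2L − a)/(2EI) = 798.5/EI
  point load 64.8 at a = 0.87: Pa²(3L − a)/(6EI) = 120.4/EI
  δ_0 = 2645/EI
Flexibility coefficient — unit upward force at E: δ_{EE} = L³/(3EI) = 46.87/EI.
With EI = 62000 kN·m²: δ_0 = 0.042654 m and δ_{EE} = 0.000756 m/kN.
Compatibility — the beam at E must follow the support down by 0.01 m: δ_0 − R_E·δ_{EE} = 0.01, so R_E = (0.042654 − 0.01)/0.000756 = 43.2 kN.

R_E = 43.2 kN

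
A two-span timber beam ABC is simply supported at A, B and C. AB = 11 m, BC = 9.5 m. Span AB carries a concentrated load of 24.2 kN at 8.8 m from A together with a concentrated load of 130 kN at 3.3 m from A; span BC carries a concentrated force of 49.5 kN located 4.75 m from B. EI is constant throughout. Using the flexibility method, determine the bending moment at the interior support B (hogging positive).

M_B = 166.2 kN·m

Insert a hinge at B; M_B is the redundant, and each span becomes simply supported.
Rotations at B on the released spans (each span's end-slope, ×1/EI):
  span AB: point load 24.2 at a = 8.8: Pab(L + a)/(6LEI) = 140.6/EI
  span AB: point load 130 at a = 3.3: Pab(L + a)/(6LEI) = 715.7/EI
  span BC: point load 49.5 at a = 4.75: Pab(L + b)/(6LEI) = 279.2/EI
  relative rotation θ_0 = (856.3 + 279.2)/EI = 1135/EI
A unit hogging moment at B produces rotation L₁/(3EI) + L₂/(3EI) = 6.833/EI.
Slope continuity at B: θ_0 = M_B·6.833/EI, so M_B = 1135/6.833 = 166.2 kN·m (hogging).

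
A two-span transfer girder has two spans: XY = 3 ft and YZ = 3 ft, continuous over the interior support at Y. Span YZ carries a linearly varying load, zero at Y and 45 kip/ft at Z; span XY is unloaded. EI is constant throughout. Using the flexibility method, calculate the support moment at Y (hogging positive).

M_Y = 11.81 kip·ft

Release continuity at Y by inserting a hinge; the redundant is the internal moment M_Y. The primary structure is two simply-supported spans XY and YZ.
Discontinuity in slope at Y on the released structure — sum the simple-span end rotations:
  span YZ: triangular load, peak 45: 7w₀L³/(360EI) = 23.62/EI
  relative rotation θ_0 = (0 + 23.62)/EI = 23.62/EI
A unit hogging moment at Y produces rotation L₁/(3EI) + L₂/(3EI) = 2/EI.
Compatibility: M_Y·(L₁+L₂)/(3EI) = θ_0, giving M_Y = 11.81 kip·ft (hogging).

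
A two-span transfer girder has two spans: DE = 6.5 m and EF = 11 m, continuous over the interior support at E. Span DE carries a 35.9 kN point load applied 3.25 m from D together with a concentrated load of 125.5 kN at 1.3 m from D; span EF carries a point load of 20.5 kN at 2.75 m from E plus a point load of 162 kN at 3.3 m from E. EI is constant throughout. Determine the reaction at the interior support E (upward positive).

Take M_E as the redundant. Released structure: two simple spans DE and EF with a hinge at E.
End slopes at the hinge E, treating each span as simply supported:
  span DE: point load 35.9 at a = 3.25: Pab(L + a)/(6LEI) = 94.8/EI
  span DE: point load 125.5 at a = 1.3: Pab(L + a)/(6LEI) = 169.7/EI
  span EF: point load 20.5 at a = 2.75: Pab(L + b)/(6LEI) = 135.7/EI
  span EF: point load 162 at a = 3.3: Pab(L + b)/(6LEI) = 1166/EI
  relative rotation θ_0 = (264.5 + 1302)/EI = 1566/EI
A unit hogging moment at E produces rotation L₁/(3EI) + L₂/(3EI) = 5.833/EI.
Slope continuity at E: θ_0 = M_E·5.833/EI, so M_E = 1566/5.833 = 268.5 kN·m (hogging).
Span DE, ΣM about D with M_E applied at E: R_E^{DE}·6.5 = 279.8 + 268.5, so R_E^{DE} = 84.36 kN and R_D = 161.4 − 84.36 = 77.04 kN.
Span EF, ΣM about F: R_E^{EF}·11 = 1417 + 268.5, so R_E^{EF} = 153.2 kN and R_F = 182.5 − 153.2 = 29.31 kN.
R_E = 84.36 + 153.2 = 237.5 kN.

R_E = 237.5 kN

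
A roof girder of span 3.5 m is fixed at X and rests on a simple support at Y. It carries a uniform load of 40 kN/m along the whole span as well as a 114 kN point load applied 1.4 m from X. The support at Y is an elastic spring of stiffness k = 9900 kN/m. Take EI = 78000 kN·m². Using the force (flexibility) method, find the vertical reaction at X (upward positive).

Release the roller at Y. Primary structure: cantilever fixed at X.
Deflection at Y on the released cantilever, summing each load's contribution:
  UDL 40: wL⁴/(8EI) = 750.3/EI
  point load 114 at a = 1.4: Pa²(3L − a)/(6EI) = 338.9/EI
  δ_0 = 1089/EI
Tip deflection under a unit load at Y: L³/(3EI) = 14.29/EI.
With EI = 78000 kN·m²: δ_0 = 0.013964 m and δ_{YY} = 0.000183 m/kN.
Compatibility — the spring shortens by R_Y/k under the reaction it provides: δ_0 − R_Y·δ_{YY} = R_Y/k. With 1/k = 0.000101 m/kN, R_Y = δ_0 / (δ_{YY} + 1/k) = 0.013964 / (0.000183 + 0.000101) = 49.13 kN.
Vertical equilibrium: R_X = ΣP − R_Y = 254 − 49.13 = 204.9 kN.

R_X = 204.9 kN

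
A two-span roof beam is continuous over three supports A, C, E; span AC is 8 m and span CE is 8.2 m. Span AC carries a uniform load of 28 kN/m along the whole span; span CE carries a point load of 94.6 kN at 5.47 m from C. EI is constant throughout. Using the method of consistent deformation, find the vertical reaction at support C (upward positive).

R_C = 185.2 kN

Insert a hinge at C; M_C is the redundant, and each span becomes simply supported.
Discontinuity in slope at C on the released structure — sum the simple-span end rotations:
  span AC: UDL 28: wL³/(24EI) = 597.3/EI
  span CE: point load 94.6 at a = 5.47: Pab(L + b)/(6LEI) = 313.8/EI
  relative rotation θ_0 = (597.3 + 313.8)/EI = 911.2/EI
A unit hogging moment at C produces rotation L₁/(3EI) + L₂/(3EI) = 5.4/EI.
Compatibility: M_C·(L₁+L₂)/(3EI) = θ_0, giving M_C = 168.7 kN·m (hogging).
Span AC, ΣM about A with M_C applied at C: R_C^{AC}·8 = 896 + 168.7, so R_C^{AC} = 133.1 kN and R_A = 224 − 133.1 = 90.91 kN.
Span CE, ΣM about E: R_C^{CE}·8.2 = 258.3 + 168.7, so R_C^{CE} = 52.07 kN and R_E = 94.6 − 52.07 = 42.53 kN.
R_C = 133.1 + 52.07 = 185.2 kN.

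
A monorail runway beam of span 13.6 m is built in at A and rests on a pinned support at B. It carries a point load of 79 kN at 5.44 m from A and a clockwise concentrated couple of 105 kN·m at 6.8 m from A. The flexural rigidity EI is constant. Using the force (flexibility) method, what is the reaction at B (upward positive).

R_B = 25.12 kN

Take the reaction at B as the redundant and release it; the primary structure is a cantilever fixed at A.
Free-end deflection of the primary structure under the applied loading (downward +):
  point load 79 at a = 5.44: Pa²(3L − a)/(6EI) = 13778/EI
  clockwise couple 105 at a = 6.8: M₀a(2L − a)/(2EI) = 7283/EI
  δ_0 = 21061/EI
Flexibility coefficient — unit upward force at B: δ_{BB} = L³/(3EI) = 838.5/EI.
The prop prevents deflection at B: R_B = δ_0/δ_{BB} = 21061/838.5 = 25.12 kN.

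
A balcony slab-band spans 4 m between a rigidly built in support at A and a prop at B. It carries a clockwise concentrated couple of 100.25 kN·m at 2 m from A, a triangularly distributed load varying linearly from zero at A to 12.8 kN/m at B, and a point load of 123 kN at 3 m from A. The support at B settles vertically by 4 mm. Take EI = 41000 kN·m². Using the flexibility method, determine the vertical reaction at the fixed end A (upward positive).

Release the roller at B. Primary structure: cantilever fixed at A.
Deflection at B on the released cantilever, summing each load's contribution:
  clockwise couple 100.25 at a = 2: M₀a(2L − a)/(2EI) = 601.5/EI
  triangular load, peak 12.8 at the free end: 11w₀L⁴/(120EI) = 300.4/EI
  point load 123 at a = 3: Pa²(3L − a)/(6EI) = 1660/EI
  δ_0 = 2562/EI
Flexibility coefficient — unit upward force at B: δ_{BB} = L³/(3EI) = 21.33/EI.
With EI = 41000 kN·m²: δ_0 = 0.062497 m and δ_{BB} = 0.00052 m/kN.
Compatibility — the beam at B must follow the support down by 0.004 m: δ_0 − R_B·δ_{BB} = 0.004, so R_B = (0.062497 − 0.004)/0.00052 = 112.4 kN.
Vertical equilibrium: R_A = ΣP − R_B = 148.6 − 112.4 = 36.18 kN.

R_A = 36.18 kN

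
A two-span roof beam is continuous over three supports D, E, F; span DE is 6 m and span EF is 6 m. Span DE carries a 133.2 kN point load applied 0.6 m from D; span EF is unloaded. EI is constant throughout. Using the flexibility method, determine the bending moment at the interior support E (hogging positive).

Release continuity at E by inserting a hinge; the redundant is the internal moment M_E. The primary structure is two simply-supported spans DE and EF.
Discontinuity in slope at E on the released structure — sum the simple-span end rotations:
  span DE: point load 133.2 at a = 0.6: Pab(L + a)/(6LEI) = 79.12/EI
  relative rotation θ_0 = (79.12 + 0)/EI = 79.12/EI
A unit hogging moment at E produces rotation L₁/(3EI) + L₂/(3EI) = 4/EI.
Slope continuity at E: θ_0 = M_E·4/EI, so M_E = 79.12/4 = 19.78 kN·m (hogging).

M_E = 19.78 kN·m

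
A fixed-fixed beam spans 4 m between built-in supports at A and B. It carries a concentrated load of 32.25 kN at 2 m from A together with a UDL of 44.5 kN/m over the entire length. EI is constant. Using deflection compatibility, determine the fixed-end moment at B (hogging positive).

M_B = 75.46 kN·m

Take the two fixed-end moments M_A, M_B as redundants; the released structure is the simple span AB.
On the primary (simply-supported) span, the end slopes from the loading are:
  at A: point load 32.25 at a = 2: Pab(L + b)/(6LEI) = 32.25/EI
  at B: point load 32.25 at a = 2: Pab(L + a)/(6LEI) = 32.25/EI
  at A: UDL 44.5: wL³/(24EI) = 118.7/EI
  at B: UDL 44.5: wL³/(24EI) = 118.7/EI
  θ_A0 = 150.9/EI,  θ_B0 = 150.9/EI
Flexibility coefficients: a unit moment at one end gives L/(3EI) there and L/(6EI) at the far end, so f₁₁ = f₂₂ = 1.333/EI and f₁₂ = f₂₁ = 0.6667/EI.
Compatibility — zero rotation at each built-in end:
  1.333 M_A + 0.6667 M_B = 150.9
  0.6667 M_A + 1.333 M_B = 150.9
Solving the pair gives M_A = 75.46 kN·m and M_B = 75.46 kN·m (hogging).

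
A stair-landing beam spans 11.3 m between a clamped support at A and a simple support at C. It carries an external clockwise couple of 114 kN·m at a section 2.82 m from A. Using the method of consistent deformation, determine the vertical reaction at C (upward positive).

R_C = 6.611 kN

Release the roller at C. Primary structure: cantilever fixed at A.
Primary-structure tip deflection at C by superposition:
  clockwise couple 114 at a = 2.82: M₀a(2L − a)/(2EI) = 3179/EI
Flexibility coefficient — unit upward force at C: δ_{CC} = L³/(3EI) = 481/EI.
The prop prevents deflection at C: R_C = δ_0/δ_{CC} = 3179/481 = 6.611 kN.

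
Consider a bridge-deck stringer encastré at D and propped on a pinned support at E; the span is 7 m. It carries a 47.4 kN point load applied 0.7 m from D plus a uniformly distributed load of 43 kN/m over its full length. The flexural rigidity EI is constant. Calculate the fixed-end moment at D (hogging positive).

Remove the prop at E; the released (primary) structure is a cantilever built in at D.
Free-end deflection of the primary structure under the applied loading (downward +):
  point load 47.4 at a = 0.7: Pa²(3L − a)/(6EI) = 78.58/EI
  UDL 43: wL⁴/(8EI) = 12905/EI
  δ_0 = 12984/EI
Flexibility coefficient — unit upward force at E: δ_{EE} = L³/(3EI) = 114.3/EI.
Compatibility at E: δ_0 − R_E·δ_{EE} = 0, so R_E = 12984/114.3 = 113.6 kN.
Moment equilibrium about D: M_D = Σ(load moments about D) − R_E·L = 1087 − 113.6×7 = 291.7 kN·m.

M_D = 291.7 kN·m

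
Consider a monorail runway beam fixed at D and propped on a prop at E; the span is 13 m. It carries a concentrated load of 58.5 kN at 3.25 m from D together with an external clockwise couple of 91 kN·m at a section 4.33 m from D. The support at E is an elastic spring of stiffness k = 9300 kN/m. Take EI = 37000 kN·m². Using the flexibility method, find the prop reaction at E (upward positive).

R_E = 10.8 kN

Remove the prop at E; the released (primary) structure is a cantilever built in at D.
Deflection at E on the released cantilever, summing each load's contribution:
  point load 58.5 at a = 3.25: Pa²(3L − a)/(6EI) = 3682/EI
  clockwise couple 91 at a = 4.33: M₀a(2L − a)/(2EI) = 4269/EI
  δ_0 = 7951/EI
Flexibility coefficient — unit upward force at E: δ_{EE} = L³/(3EI) = 732.3/EI.
With EI = 37000 kN·m²: δ_0 = 0.21489 m and δ_{EE} = 0.019793 m/kN.
Compatibility — the spring shortens by R_E/k under the reaction it provides: δ_0 − R_E·δ_{EE} = R_E/k. With 1/k = 0.000108 m/kN, R_E = δ_0 / (δ_{EE} + 1/k) = 0.21489 / (0.019793 + 0.000108) = 10.8 kN.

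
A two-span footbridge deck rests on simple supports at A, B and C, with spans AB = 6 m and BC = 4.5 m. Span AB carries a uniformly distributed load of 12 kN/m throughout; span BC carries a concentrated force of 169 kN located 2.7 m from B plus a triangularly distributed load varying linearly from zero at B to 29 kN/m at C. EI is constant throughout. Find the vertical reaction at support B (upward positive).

Insert a hinge at B; M_B is the redundant, and each span becomes simply supported.
Rotations at B on the released spans (each span's end-slope, ×1/EI):
  span AB: UDL 12: wL³/(24EI) = 108/EI
  span BC: point load 169 at a = 2.7: Pab(L + b)/(6LEI) = 191.6/EI
  span BC: triangular load, peak 29: 7w₀L³/(360EI) = 51.38/EI
  relative rotation θ_0 = (108 + 243)/EI = 351/EI
A unit hogging moment at B produces rotation L₁/(3EI) + L₂/(3EI) = 3.5/EI.
Compatibility: M_B·(L₁+L₂)/(3EI) = θ_0, giving M_B = 100.3 kN·m (hogging).
Span AB, ΣM about A with M_B applied at B: R_B^{AB}·6 = 216 + 100.3, so R_B^{AB} = 52.72 kN and R_A = 72 − 52.72 = 19.28 kN.
Span BC, ΣM about C: R_B^{BC}·4.5 = 402.1 + 100.3, so R_B^{BC} = 111.6 kN and R_C = 234.2 − 111.6 = 122.6 kN.
R_B = 52.72 + 111.6 = 164.4 kN.

R_B = 164.4 kN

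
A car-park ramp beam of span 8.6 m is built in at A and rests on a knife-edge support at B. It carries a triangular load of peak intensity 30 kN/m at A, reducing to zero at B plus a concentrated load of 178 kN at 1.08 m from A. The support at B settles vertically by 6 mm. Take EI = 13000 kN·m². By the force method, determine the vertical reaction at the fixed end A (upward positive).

R_A = 277.5 kN

Take the reaction at B as the redundant and release it; the primary structure is a cantilever fixed at A.
Free-end deflection of the primary structure under the applied loading (downward +):
  triangular load, peak 30 at the fixed end: w₀L⁴/(30EI) = 5470/EI
  point load 178 at a = 1.08: Pa²(3L − a)/(6EI) = 855.4/EI
  δ_0 = 6325/EI
Flexibility coefficient — unit upward force at B: δ_{BB} = L³/(3EI) = 212/EI.
With EI = 13000 kN·m²: δ_0 = 0.48657 m and δ_{BB} = 0.016309 m/kN.
Compatibility — the beam at B must follow the support down by 0.006 m: δ_0 − R_B·δ_{BB} = 0.006, so R_B = (0.48657 − 0.006)/0.016309 = 29.47 kN.
Vertical equilibrium: R_A = ΣP − R_B = 307 − 29.47 = 277.5 kN.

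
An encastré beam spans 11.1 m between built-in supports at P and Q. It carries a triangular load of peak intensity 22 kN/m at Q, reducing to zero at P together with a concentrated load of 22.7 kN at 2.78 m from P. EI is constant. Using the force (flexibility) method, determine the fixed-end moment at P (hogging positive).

Take the two fixed-end moments M_P, M_Q as redundants; the released structure is the simple span PQ.
Simple-span end rotations at P and Q under the given loads:
  at P: triangular load, peak 22: 7w₀L³/(360EI) = 585/EI
  at Q: triangular load, peak 22: w₀L³/(45EI) = 668.6/EI
  at P: point load 22.7 at a = 2.78: Pab(L + b)/(6LEI) = 153.1/EI
  at Q: point load 22.7 at a = 2.78: Pab(L + a)/(6LEI) = 109.4/EI
  θ_P0 = 738.1/EI,  θ_Q0 = 778/EI
Flexibility coefficients: a unit moment at one end gives L/(3EI) there and L/(6EI) at the far end, so f₁₁ = f₂₂ = 3.7/EI and f₁₂ = f₂₁ = 1.85/EI.
Compatibility — zero rotation at each built-in end:
  3.7 M_P + 1.85 M_Q = 738.1
  1.85 M_P + 3.7 M_Q = 778
Solving the pair gives M_P = 125.8 kN·m and M_Q = 147.4 kN·m (hogging).

M_P = 125.8 kN·m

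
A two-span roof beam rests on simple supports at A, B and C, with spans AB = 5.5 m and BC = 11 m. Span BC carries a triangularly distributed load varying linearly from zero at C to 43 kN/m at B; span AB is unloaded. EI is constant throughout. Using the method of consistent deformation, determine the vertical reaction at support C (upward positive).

Insert a hinge at B; M_B is the redundant, and each span becomes simply supported.
Discontinuity in slope at B on the released structure — sum the simple-span end rotations:
  span BC: triangular load, peak 43: w₀L³/(45EI) = 1272/EI
  relative rotation θ_0 = (0 + 1272)/EI = 1272/EI
A unit hogging moment at B produces rotation L₁/(3EI) + L₂/(3EI) = 5.5/EI.
Slope continuity at B: θ_0 = M_B·5.5/EI, so M_B = 1272/5.5 = 231.2 kN·m (hogging).
Span BC, ΣM about C: R_B^{BC}·11 = 1734 + 231.2, so R_B^{BC} = 178.7 kN and R_C = 236.5 − 178.7 = 57.81 kN.

R_C = 57.81 kN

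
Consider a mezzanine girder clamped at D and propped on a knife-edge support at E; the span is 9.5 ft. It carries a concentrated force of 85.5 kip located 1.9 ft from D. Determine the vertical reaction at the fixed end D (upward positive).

R_D = 80.71 kip

Release the roller at E. Primary structure: cantilever fixed at D.
Free-end deflection of the primary structure under the applied loading (downward +):
  point load 85.5 at a = 1.9: Pa²(3L − a)/(6EI) = 1368/EI
Flexibility coefficient — unit upward force at E: δ_{EE} = L³/(3EI) = 285.8/EI.
Compatibility at E: δ_0 − R_E·δ_{EE} = 0, so R_E = 1368/285.8 = 4.788 kip.
Vertical equilibrium: R_D = ΣP − R_E = 85.5 − 4.788 = 80.71 kip.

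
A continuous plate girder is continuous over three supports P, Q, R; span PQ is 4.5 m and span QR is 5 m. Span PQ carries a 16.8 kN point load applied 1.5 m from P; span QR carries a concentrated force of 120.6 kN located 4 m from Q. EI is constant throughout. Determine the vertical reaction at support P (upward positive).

Insert a hinge at Q; M_Q is the redundant, and each span becomes simply supported.
End slopes at the hinge Q, treating each span as simply supported:
  span PQ: point load 16.8 at a = 1.5: Pab(L + a)/(6LEI) = 16.8/EI
  span QR: point load 120.6 at a = 4: Pab(L + b)/(6LEI) = 96.48/EI
  relative rotation θ_0 = (16.8 + 96.48)/EI = 113.3/EI
A unit hogging moment at Q produces rotation L₁/(3EI) + L₂/(3EI) = 3.167/EI.
Slope continuity at Q: θ_0 = M_Q·3.167/EI, so M_Q = 113.3/3.167 = 35.77 kN·m (hogging).
Span PQ, ΣM about P with M_Q applied at Q: R_Q^{PQ}·4.5 = 25.2 + 35.77, so R_Q^{PQ} = 13.55 kN and R_P = 16.8 − 13.55 = 3.251 kN.

R_P = 3.251 kN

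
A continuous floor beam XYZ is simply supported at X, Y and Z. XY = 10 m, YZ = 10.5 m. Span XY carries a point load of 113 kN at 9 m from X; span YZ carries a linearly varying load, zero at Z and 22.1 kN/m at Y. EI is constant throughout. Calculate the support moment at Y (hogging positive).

Release continuity at Y by inserting a hinge; the redundant is the internal moment M_Y. The primary structure is two simply-supported spans XY and YZ.
Discontinuity in slope at Y on the released structure — sum the simple-span end rotations:
  span XY: point load 113 at a = 9: Pab(L + a)/(6LEI) = 322.1/EI
  span YZ: triangular load, peak 22.1: w₀L³/(45EI) = 568.5/EI
  relative rotation θ_0 = (322.1 + 568.5)/EI = 890.6/EI
A unit hogging moment at Y produces rotation L₁/(3EI) + L₂/(3EI) = 6.833/EI.
Slope continuity at Y: θ_0 = M_Y·6.833/EI, so M_Y = 890.6/6.833 = 130.3 kN·m (hogging).

M_Y = 130.3 kN·m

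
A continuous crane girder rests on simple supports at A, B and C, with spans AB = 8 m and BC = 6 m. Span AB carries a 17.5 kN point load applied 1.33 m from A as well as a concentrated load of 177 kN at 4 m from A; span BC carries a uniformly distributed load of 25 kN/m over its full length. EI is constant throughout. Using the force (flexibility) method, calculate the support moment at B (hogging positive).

Release continuity at B by inserting a hinge; the redundant is the internal moment M_B. The primary structure is two simply-supported spans AB and BC.
Rotations at B on the released spans (each span's end-slope, ×1/EI):
  span AB: point load 17.5 at a = 1.33: Pab(L + a)/(6LEI) = 30.18/EI
  span AB: point load 177 at a = 4: Pab(L + a)/(6LEI) = 708/EI
  span BC: UDL 25: wL³/(24EI) = 225/EI
  relative rotation θ_0 = (738.2 + 225)/EI = 963.2/EI
A unit hogging moment at B produces rotation L₁/(3EI) + L₂/(3EI) = 4.667/EI.
Slope continuity at B: θ_0 = M_B·4.667/EI, so M_B = 963.2/4.667 = 206.4 kN·m (hogging).

M_B = 206.4 kN·m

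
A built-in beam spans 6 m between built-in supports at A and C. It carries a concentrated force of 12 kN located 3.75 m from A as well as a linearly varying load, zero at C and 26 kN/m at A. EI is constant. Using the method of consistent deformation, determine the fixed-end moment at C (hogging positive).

M_C = 41.75 kN·m

Release both end moments; the primary structure is a simply-supported span AC with redundants M_A and M_C.
On the primary (simply-supported) span, the end slopes from the loading are:
  at A: point load 12 at a = 3.75: Pab(L + b)/(6LEI) = 23.2/EI
  at C: point load 12 at a = 3.75: Pab(L + a)/(6LEI) = 27.42/EI
  at A: triangular load, peak 26: w₀L³/(45EI) = 124.8/EI
  at C: triangular load, peak 26: 7w₀L³/(360EI) = 109.2/EI
  θ_A0 = 148/EI,  θ_C0 = 136.6/EI
Flexibility coefficients: a unit moment at one end gives L/(3EI) there and L/(6EI) at the far end, so f₁₁ = f₂₂ = 2/EI and f₁₂ = f₂₁ = 1/EI.
Compatibility — zero rotation at each built-in end:
  2 M_A + 1 M_C = 148
  1 M_A + 2 M_C = 136.6
Solving the pair gives M_A = 53.13 kN·m and M_C = 41.75 kN·m (hogging).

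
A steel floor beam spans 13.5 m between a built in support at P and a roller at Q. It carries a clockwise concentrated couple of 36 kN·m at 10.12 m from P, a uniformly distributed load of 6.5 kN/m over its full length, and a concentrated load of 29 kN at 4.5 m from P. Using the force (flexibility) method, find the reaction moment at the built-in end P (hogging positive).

Release the roller at Q. Primary structure: cantilever fixed at P.
Deflection at Q on the released cantilever, summing each load's contribution:
  clockwise couple 36 at a = 10.12: M₀a(2L − a)/(2EI) = 3075/EI
  UDL 6.5: wL⁴/(8EI) = 26987/EI
  point load 29 at a = 4.5: Pa²(3L − a)/(6EI) = 3524/EI
  δ_0 = 33586/EI
Tip deflection under a unit load at Q: L³/(3EI) = 820.1/EI.
The prop prevents deflection at Q: R_Q = δ_0/δ_{QQ} = 33586/820.1 = 40.95 kN.
Moment equilibrium about P: M_P = Σ(load moments about P) − R_Q·L = 758.8 − 40.95×13.5 = 206 kN·m.

M_P = 206 kN·m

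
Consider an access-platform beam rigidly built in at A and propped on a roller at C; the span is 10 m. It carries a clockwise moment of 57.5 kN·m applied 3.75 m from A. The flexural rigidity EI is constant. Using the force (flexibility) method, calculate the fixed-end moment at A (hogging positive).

Choose R_C as the redundant. The primary structure is the cantilever fixed at A.
Primary-structure tip deflection at C by superposition:
  clockwise couple 57.5 at a = 3.75: M₀a(2L − a)/(2EI) = 1752/EI
Tip deflection under a unit load at C: L³/(3EI) = 333.3/EI.
Compatibility at C: δ_0 − R_C·δ_{CC} = 0, so R_C = 1752/333.3 = 5.256 kN.
Moment equilibrium about A: M_A = Σ(load moments about A) − R_C·L = 57.5 − 5.256×10 = 4.941 kN·m.

M_A = 4.941 kN·m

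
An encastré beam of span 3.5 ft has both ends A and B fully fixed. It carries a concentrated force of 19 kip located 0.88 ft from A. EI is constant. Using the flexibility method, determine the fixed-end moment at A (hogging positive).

M_A = 9.369 kip·ft

Take the two fixed-end moments M_A, M_B as redundants; the released structure is the simple span AB.
End rotations of the released simple span under the applied load (×1/EI):
  at A: point load 19 at a = 0.88: Pab(L + b)/(6LEI) = 12.77/EI
  at B: point load 19 at a = 0.88: Pab(L + a)/(6LEI) = 9.137/EI
  θ_A0 = 12.77/EI,  θ_B0 = 9.137/EI
Flexibility coefficients: a unit moment at one end gives L/(3EI) there and L/(6EI) at the far end, so f₁₁ = f₂₂ = 1.167/EI and f₁₂ = f₂₁ = 0.5833/EI.
Compatibility — zero rotation at each built-in end:
  1.167 M_A + 0.5833 M_B = 12.77
  0.5833 M_A + 1.167 M_B = 9.137
Solving the pair gives M_A = 9.369 kip·ft and M_B = 3.147 kip·ft (hogging).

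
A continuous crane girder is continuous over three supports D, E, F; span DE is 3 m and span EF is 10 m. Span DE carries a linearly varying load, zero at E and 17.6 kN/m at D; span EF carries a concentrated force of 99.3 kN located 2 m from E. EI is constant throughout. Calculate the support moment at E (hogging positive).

Take M_E as the redundant. Released structure: two simple spans DE and EF with a hinge at E.
Discontinuity in slope at E on the released structure — sum the simple-span end rotations:
  span DE: triangular load, peak 17.6: 7w₀L³/(360EI) = 9.24/EI
  span EF: point load 99.3 at a = 2: Pab(L + b)/(6LEI) = 476.6/EI
  relative rotation θ_0 = (9.24 + 476.6)/EI = 485.9/EI
A unit hogging moment at E produces rotation L₁/(3EI) + L₂/(3EI) = 4.333/EI.
Compatibility: M_E·(L₁+L₂)/(3EI) = θ_0, giving M_E = 112.1 kN·m (hogging).

M_E = 112.1 kN·m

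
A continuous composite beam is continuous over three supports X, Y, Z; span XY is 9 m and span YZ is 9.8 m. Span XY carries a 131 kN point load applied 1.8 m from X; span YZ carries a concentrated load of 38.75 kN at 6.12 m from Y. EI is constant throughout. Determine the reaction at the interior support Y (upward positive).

Release continuity at Y by inserting a hinge; the redundant is the internal moment M_Y. The primary structure is two simply-supported spans XY and YZ.
Rotations at Y on the released spans (each span's end-slope, ×1/EI):
  span XY: point load 131 at a = 1.8: Pab(L + a)/(6LEI) = 339.6/EI
  span YZ: point load 38.75 at a = 6.12: Pab(L + b)/(6LEI) = 200.1/EI
  relative rotation θ_0 = (339.6 + 200.1)/EI = 539.6/EI
A unit hogging moment at Y produces rotation L₁/(3EI) + L₂/(3EI) = 6.267/EI.
Compatibility: M_Y·(L₁+L₂)/(3EI) = θ_0, giving M_Y = 86.11 kN·m (hogging).
Span XY, ΣM about X with M_Y applied at Y: R_Y^{XY}·9 = 235.8 + 86.11, so R_Y^{XY} = 35.77 kN and R_X = 131 − 35.77 = 95.23 kN.
Span YZ, ΣM about Z: R_Y^{YZ}·9.8 = 142.6 + 86.11, so R_Y^{YZ} = 23.34 kN and R_Z = 38.75 − 23.34 = 15.41 kN.
R_Y = 35.77 + 23.34 = 59.11 kN.

R_Y = 59.11 kN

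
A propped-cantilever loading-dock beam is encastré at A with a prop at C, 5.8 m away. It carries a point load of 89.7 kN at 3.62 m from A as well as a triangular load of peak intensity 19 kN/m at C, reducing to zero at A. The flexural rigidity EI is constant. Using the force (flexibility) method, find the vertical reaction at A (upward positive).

Release the roller at C. Primary structure: cantilever fixed at A.
Free-end deflection of the primary structure under the applied loading (downward +):
  point load 89.7 at a = 3.62: Pa²(3L − a)/(6EI) = 2700/EI
  triangular load, peak 19 at the free end: 11w₀L⁴/(120EI) = 1971/EI
  δ_0 = 4671/EI
Flexibility coefficient — unit upward force at C: δ_{CC} = L³/(3EI) = 65.04/EI.
Compatibility at C: δ_0 − R_C·δ_{CC} = 0, so R_C = 4671/65.04 = 71.81 kN.
Vertical equilibrium: R_A = ΣP − R_C = 144.8 − 71.81 = 72.99 kN.

R_A = 72.99 kN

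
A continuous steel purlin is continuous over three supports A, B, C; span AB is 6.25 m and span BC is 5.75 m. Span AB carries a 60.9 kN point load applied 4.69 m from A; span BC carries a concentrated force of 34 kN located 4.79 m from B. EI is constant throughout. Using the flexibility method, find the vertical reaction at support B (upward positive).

Take M_B as the redundant. Released structure: two simple spans AB and BC with a hinge at B.
Rotations at B on the released spans (each span's end-slope, ×1/EI):
  span AB: point load 60.9 at a = 4.69: Pab(L + a)/(6LEI) = 130/EI
  span BC: point load 34 at a = 4.79: Pab(L + b)/(6LEI) = 30.41/EI
  relative rotation θ_0 = (130 + 30.41)/EI = 160.4/EI
A unit hogging moment at B produces rotation L₁/(3EI) + L₂/(3EI) = 4/EI.
Compatibility: M_B·(L₁+L₂)/(3EI) = θ_0, giving M_B = 40.1 kN·m (hogging).
Span AB, ΣM about A with M_B applied at B: R_B^{AB}·6.25 = 285.6 + 40.1, so R_B^{AB} = 52.12 kN and R_A = 60.9 − 52.12 = 8.785 kN.
Span BC, ΣM about C: R_B^{BC}·5.75 = 32.64 + 40.1, so R_B^{BC} = 12.65 kN and R_C = 34 − 12.65 = 21.35 kN.
R_B = 52.12 + 12.65 = 64.77 kN.

R_B = 64.77 kN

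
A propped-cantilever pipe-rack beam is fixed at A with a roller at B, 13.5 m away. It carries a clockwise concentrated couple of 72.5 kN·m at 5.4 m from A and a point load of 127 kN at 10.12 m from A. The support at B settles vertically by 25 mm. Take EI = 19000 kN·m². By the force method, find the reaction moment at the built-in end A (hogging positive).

Remove the prop at B; the released (primary) structure is a cantilever built in at A.
Free-end deflection of the primary structure under the applied loading (downward +):
  clockwise couple 72.5 at a = 5.4: M₀a(2L − a)/(2EI) = 4228/EI
  point load 127 at a = 10.12: Pa²(3L − a)/(6EI) = 65857/EI
  δ_0 = 70085/EI
Flexibility coefficient — unit upward force at B: δ_{BB} = L³/(3EI) = 820.1/EI.
With EI = 19000 kN·m²: δ_0 = 3.6887 m and δ_{BB} = 0.043164 m/kN.
Compatibility — the beam at B must follow the support down by 0.025 m: δ_0 − R_B·δ_{BB} = 0.025, so R_B = (3.6887 − 0.025)/0.043164 = 84.88 kN.
Moment equilibrium about A: M_A = Σ(load moments about A) − R_B·L = 1358 − 84.88×13.5 = 211.9 kN·m.

M_A = 211.9 kN·m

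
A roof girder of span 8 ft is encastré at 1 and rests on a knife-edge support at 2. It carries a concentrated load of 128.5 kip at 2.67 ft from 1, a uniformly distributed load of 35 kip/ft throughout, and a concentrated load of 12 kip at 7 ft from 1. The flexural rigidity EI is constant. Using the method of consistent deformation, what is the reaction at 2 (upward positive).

Take the reaction at 2 as the redundant and release it; the primary structure is a cantilever fixed at 1.
Deflection at 2 on the released cantilever, summing each load's contribution:
  point load 128.5 at a = 2.67: Pa²(3L − a)/(6EI) = 3257/EI
  UDL 35: wL⁴/(8EI) = 17920/EI
  point load 12 at a = 7: Pa²(3L − a)/(6EI) = 1666/EI
  δ_0 = 22843/EI
Tip deflection under a unit load at 2: L³/(3EI) = 170.7/EI.
The prop prevents deflection at 2: R_2 = δ_0/δ_{22} = 22843/170.7 = 133.8 kip.

R_2 = 133.8 kip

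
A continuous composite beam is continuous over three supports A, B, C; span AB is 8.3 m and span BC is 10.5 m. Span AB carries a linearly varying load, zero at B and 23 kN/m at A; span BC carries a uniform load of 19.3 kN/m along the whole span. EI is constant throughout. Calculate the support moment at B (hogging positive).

Insert a hinge at B; M_B is the redundant, and each span becomes simply supported.
End slopes at the hinge B, treating each span as simply supported:
  span AB: triangular load, peak 23: 7w₀L³/(360EI) = 255.7/EI
  span BC: UDL 19.3: wL³/(24EI) = 930.9/EI
  relative rotation θ_0 = (255.7 + 930.9)/EI = 1187/EI
A unit hogging moment at B produces rotation L₁/(3EI) + L₂/(3EI) = 6.267/EI.
Compatibility: M_B·(L₁+L₂)/(3EI) = θ_0, giving M_B = 189.4 kN·m (hogging).

M_B = 189.4 kN·m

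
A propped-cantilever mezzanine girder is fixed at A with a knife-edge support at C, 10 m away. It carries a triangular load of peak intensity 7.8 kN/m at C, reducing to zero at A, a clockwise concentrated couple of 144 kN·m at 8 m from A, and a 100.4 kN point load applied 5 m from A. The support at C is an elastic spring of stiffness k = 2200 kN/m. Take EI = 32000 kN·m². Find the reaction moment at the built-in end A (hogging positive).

Take the reaction at C as the redundant and release it; the primary structure is a cantilever fixed at A.
Free-end deflection of the primary structure under the applied loading (downward +):
  triangular load, peak 7.8 at the free end: 11w₀L⁴/(120EI) = 7150/EI
  clockwise couple 144 at a = 8: M₀a(2L − a)/(2EI) = 6912/EI
  point load 100.4 at a = 5: Pa²(3L − a)/(6EI) = 10458/EI
  δ_0 = 24520/EI
Tip deflection under a unit load at C: L³/(3EI) = 333.3/EI.
With EI = 32000 kN·m²: δ_0 = 0.76626 m and δ_{CC} = 0.010417 m/kN.
Compatibility — the spring shortens by R_C/k under the reaction it provides: δ_0 − R_C·δ_{CC} = R_C/k. With 1/k = 0.000455 m/kN, R_C = δ_0 / (δ_{CC} + 1/k) = 0.76626 / (0.010417 + 0.000455) = 70.49 kN.
Moment equilibrium about A: M_A = Σ(load moments about A) − R_C·L = 906 − 70.49×10 = 201.1 kN·m.

M_A = 201.1 kN·m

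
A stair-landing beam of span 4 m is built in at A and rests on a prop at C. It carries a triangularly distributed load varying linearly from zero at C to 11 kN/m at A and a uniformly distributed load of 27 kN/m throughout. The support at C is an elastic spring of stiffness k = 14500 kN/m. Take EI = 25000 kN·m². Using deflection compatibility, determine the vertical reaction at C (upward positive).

R_C = 41.54 kN

Choose R_C as the redundant. The primary structure is the cantilever fixed at A.
Free-end deflection of the primary structure under the applied loading (downward +):
  triangular load, peak 11 at the fixed end: w₀L⁴/(30EI) = 93.87/EI
  UDL 27: wL⁴/(8EI) = 864/EI
  δ_0 = 957.9/EI
Tip deflection under a unit load at C: L³/(3EI) = 21.33/EI.
With EI = 25000 kN·m²: δ_0 = 0.038315 m and δ_{CC} = 0.000853 m/kN.
Compatibility — the spring shortens by R_C/k under the reaction it provides: δ_0 − R_C·δ_{CC} = R_C/k. With 1/k = 0.000069 m/kN, R_C = δ_0 / (δ_{CC} + 1/k) = 0.038315 / (0.000853 + 0.000069) = 41.54 kN.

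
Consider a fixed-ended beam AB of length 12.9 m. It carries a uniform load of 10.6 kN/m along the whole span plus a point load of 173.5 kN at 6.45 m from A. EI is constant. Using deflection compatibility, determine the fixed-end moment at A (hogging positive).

Release both end moments; the primary structure is a simply-supported span AB with redundants M_A and M_B.
End rotations of the released simple span under the applied load (×1/EI):
  at A: UDL 10.6: wL³/(24EI) = 948.1/EI
  at B: UDL 10.6: wL³/(24EI) = 948.1/EI
  at A: point load 173.5 at a = 6.45: Pab(L + b)/(6LEI) = 1805/EI
  at B: point load 173.5 at a = 6.45: Pab(L + a)/(6LEI) = 1805/EI
  θ_A0 = 2753/EI,  θ_B0 = 2753/EI
Flexibility coefficients: a unit moment at one end gives L/(3EI) there and L/(6EI) at the far end, so f₁₁ = f₂₂ = 4.3/EI and f₁₂ = f₂₁ = 2.15/EI.
Compatibility — zero rotation at each built-in end:
  4.3 M_A + 2.15 M_B = 2753
  2.15 M_A + 4.3 M_B = 2753
Solving the pair gives M_A = 426.8 kN·m and M_B = 426.8 kN·m (hogging).

M_A = 426.8 kN·m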